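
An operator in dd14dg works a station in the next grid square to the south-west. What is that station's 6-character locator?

DD14cf

Longitude subsquare d = 3; −1 → 2 = c.
Latitude subsquare g = 6; −1 → 5 = f.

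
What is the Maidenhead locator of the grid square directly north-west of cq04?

Longitude square 0; −1 → -1, wraps to 9, carry into field.
Longitude field C = 2; −1 → 1 = B.
Latitude square 4; +1 → 5.

BQ95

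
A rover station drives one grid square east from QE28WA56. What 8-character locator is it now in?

QE28wa66

Longitude extended square 5; +1 → 6.
The latitude characters are unchanged.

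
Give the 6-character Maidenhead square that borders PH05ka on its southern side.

Latitude subsquare a = 0; −1 → -1, wraps to 23 = x, carry into square.
Latitude square 5; −1 → 4.
The longitude characters are unchanged.

PH04kx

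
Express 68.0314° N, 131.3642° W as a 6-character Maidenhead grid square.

CP48ha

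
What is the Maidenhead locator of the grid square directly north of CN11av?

CN11aw

Latitude subsquare v = 21; +1 → 22 = w.
The longitude characters are unchanged.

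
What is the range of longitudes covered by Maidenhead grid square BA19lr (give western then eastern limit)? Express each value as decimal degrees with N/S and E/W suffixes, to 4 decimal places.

157.0833° W, 157.0000° W

Field B=1, A=0: +1·20° lon, +0·10° lat → SW at lon -160°, lat -90°.
Square 1, 9: +1·2° lon, +9·1° lat → SW at lon -158°, lat -81°.
Subsquare l=11, r=17: +11·0.0833333° lon, +17·0.0416667° lat → SW at lon -157.083°, lat -80.2917°.
Cell spans 0.0833333° lon × 0.0416667° lat.
west 157.0833° W, east 157.0000° W.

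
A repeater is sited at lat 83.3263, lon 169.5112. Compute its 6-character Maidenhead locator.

RR43sh

Shift to the Maidenhead origin (180°W, 90°S): lon 349.5112, lat 173.3263.
Field: 349.5112/20 → 17 → R, 173.3263/10 → 17 → R; chars RR.
Square: 9.5112/2 → 4, 3.3263/1 → 3; chars 43.
Subsquare: 1.5112/0.0833333 → 18 → s, 0.3263/0.0416667 → 7 → h; chars sh.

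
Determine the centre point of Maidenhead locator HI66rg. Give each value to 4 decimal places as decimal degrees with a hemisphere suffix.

3.7292° S, 26.5417° W

Field H=7, I=8: +7·20° lon, +8·10° lat → SW at lon -40°, lat -10°.
Square 6, 6: +6·2° lon, +6·1° lat → SW at lon -28°, lat -4°.
Subsquare r=17, g=6: +17·0.0833333° lon, +6·0.0416667° lat → SW at lon -26.5833°, lat -3.75°.
Cell spans 0.0833333° lon × 0.0416667° lat. Centre is SW corner plus half of each.
latitude 3.7292° S, longitude 26.5417° W.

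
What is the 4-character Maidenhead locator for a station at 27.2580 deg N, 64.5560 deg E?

Shift to the Maidenhead origin (180°W, 90°S): lon 244.56, lat 117.26.
Field (20°×10°, letters A–R): 244.56/20 → 12 → M, 117.26/10 → 11 → L; chars ML.
Square (2°×1°, digits 0–9): 4.56/2 → 2, 7.26/1 → 7; chars 27.

ML27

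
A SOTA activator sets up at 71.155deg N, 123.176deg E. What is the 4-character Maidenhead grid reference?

Add 180° to longitude and 90° to latitude: 303.18, 161.16.
Field: 303.18/20 → 15 → P, 161.16/10 → 16 → Q; chars PQ.
Square: 3.18/2 → 1, 1.16/1 → 1; chars 11.

PQ11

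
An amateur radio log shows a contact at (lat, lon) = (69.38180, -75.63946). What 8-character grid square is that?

Shift to the Maidenhead origin (180°W, 90°S): lon 104.36054, lat 159.38180.
Field: lon ⌊104.36054/20⌋ = 5 → F; lat ⌊159.38180/10⌋ = 15 → P.
Square: lon ⌊4.36054/2⌋ = 2; lat ⌊9.38180/1⌋ = 9.
Subsquare: lon ⌊0.36054/0.0833333⌋ = 4 → e; lat ⌊0.38180/0.0416667⌋ = 9 → j.
Extended square: lon ⌊0.02721/0.00833333⌋ = 3; lat ⌊0.00680/0.00416667⌋ = 1.

FP29ej31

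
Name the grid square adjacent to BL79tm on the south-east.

BL79ul

Longitude subsquare t = 19; +1 → 20 = u.
Latitude subsquare m = 12; −1 → 11 = l.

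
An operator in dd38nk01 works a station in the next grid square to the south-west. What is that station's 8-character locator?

DD38mk90

Longitude extended square 0; −1 → -1, wraps to 9, carry into subsquare.
Longitude subsquare n = 13; −1 → 12 = m.
Latitude extended square 1; −1 → 0.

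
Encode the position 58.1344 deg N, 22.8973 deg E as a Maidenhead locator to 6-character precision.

KO18kd

Add 180° to longitude and 90° to latitude: 202.8973, 148.1344.
Field: lon ⌊202.8973/20⌋ = 10 → K; lat ⌊148.1344/10⌋ = 14 → O.
Square: lon ⌊2.8973/2⌋ = 1; lat ⌊8.1344/1⌋ = 8.
Subsquare: lon ⌊0.8973/0.0833333⌋ = 10 → k; lat ⌊0.1344/0.0416667⌋ = 3 → d.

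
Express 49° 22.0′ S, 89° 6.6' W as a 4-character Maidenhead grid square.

EE50

Offset from 180°W / 90°S: lon 90.89°, lat 40.63°.
Field (20°×10°, letters A–R): lon ⌊90.89/20⌋ = 4 → E; lat ⌊40.63/10⌋ = 4 → E.
Square (2°×1°, digits 0–9): lon ⌊10.89/2⌋ = 5; lat ⌊0.63/1⌋ = 0.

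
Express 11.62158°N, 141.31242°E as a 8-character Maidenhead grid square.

QK01po79

Offset from 180°W / 90°S: lon 321.31242°, lat 101.62158°.
Field (20°×10°, letters A–R): lon ⌊321.31242/20⌋ = 16 → Q; lat ⌊101.62158/10⌋ = 10 → K.
Square (2°×1°, digits 0–9): lon ⌊1.31242/2⌋ = 0; lat ⌊1.62158/1⌋ = 1.
Subsquare (5′×2.5′, letters a–x): lon ⌊1.31242/0.0833333⌋ = 15 → p; lat ⌊0.62158/0.0416667⌋ = 14 → o.
Extended square (30″×15″, digits 0–9): lon ⌊0.06242/0.00833333⌋ = 7; lat ⌊0.03825/0.00416667⌋ = 9.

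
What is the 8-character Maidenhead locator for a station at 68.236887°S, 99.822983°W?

EC01cs13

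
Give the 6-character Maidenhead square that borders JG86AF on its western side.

JG76xf

Longitude subsquare a = 0; −1 → -1, wraps to 23 = x, carry into square.
Longitude square 8; −1 → 7.
The latitude characters are unchanged.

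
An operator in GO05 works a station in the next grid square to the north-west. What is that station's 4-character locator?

FO96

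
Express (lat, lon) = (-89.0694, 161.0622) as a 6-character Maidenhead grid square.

Add 180° to longitude and 90° to latitude: 341.0622, 0.9306.
Field: 341.0622/20 → 17 → R, 0.9306/10 → 0 → A; chars RA.
Square: 1.0622/2 → 0, 0.9306/1 → 0; chars 00.
Subsquare: 1.0622/0.0833333 → 12 → m, 0.9306/0.0416667 → 22 → w; chars mw.

RA00mw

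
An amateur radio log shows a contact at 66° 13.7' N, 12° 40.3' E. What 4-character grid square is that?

Add 180° to longitude and 90° to latitude: 192.67, 156.23.
Field: 192.67/20 → 9 → J, 156.23/10 → 15 → P; chars JP.
Square: 12.67/2 → 6, 6.23/1 → 6; chars 66.

JP66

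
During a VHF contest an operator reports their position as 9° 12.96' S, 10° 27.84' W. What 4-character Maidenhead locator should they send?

II40

Shift to the Maidenhead origin (180°W, 90°S): lon 169.54, lat 80.78.
Field (20°×10°, letters A–R): 169.54/20 → 8 → I, 80.78/10 → 8 → I; chars II.
Square (2°×1°, digits 0–9): 9.54/2 → 4, 0.78/1 → 0; chars 40.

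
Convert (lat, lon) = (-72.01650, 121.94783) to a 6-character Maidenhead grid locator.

PB07xx

Shift to the Maidenhead origin (180°W, 90°S): lon 301.9478, lat 17.9835.
Field: 301.9478/20 → 15 → P, 17.9835/10 → 1 → B; chars PB.
Square: 1.9478/2 → 0, 7.9835/1 → 7; chars 07.
Subsquare: 1.9478/0.0833333 → 23 → x, 0.9835/0.0416667 → 23 → x; chars xx.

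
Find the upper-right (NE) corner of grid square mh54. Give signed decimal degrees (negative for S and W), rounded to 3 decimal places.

Field M=12, H=7: +12·20° lon, +7·10° lat → SW at lon 60°, lat -20°.
Square 5, 4: +5·2° lon, +4·1° lat → SW at lon 70°, lat -16°.
Cell spans 2° lon × 1° lat. NE corner is SW corner plus one full cell.
latitude -15.000, longitude 72.000.

-15.000, 72.000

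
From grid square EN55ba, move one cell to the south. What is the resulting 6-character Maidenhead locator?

EN54bx

Latitude subsquare a = 0; −1 → -1, wraps to 23 = x, carry into square.
Latitude square 5; −1 → 4.
The longitude characters are unchanged.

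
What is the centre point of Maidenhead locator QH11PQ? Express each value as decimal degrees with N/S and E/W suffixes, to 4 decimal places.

18.3125° S, 143.2917° E

Field Q=16, H=7: +16·20° lon, +7·10° lat → SW at lon 140°, lat -20°.
Square 1, 1: +1·2° lon, +1·1° lat → SW at lon 142°, lat -19°.
Subsquare p=15, q=16: +15·0.0833333° lon, +16·0.0416667° lat → SW at lon 143.25°, lat -18.3333°.
Cell spans 0.0833333° lon × 0.0416667° lat. Centre is SW corner plus half of each.
latitude 18.3125° S, longitude 143.2917° E.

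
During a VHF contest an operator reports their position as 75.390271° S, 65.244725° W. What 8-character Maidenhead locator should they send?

Shift to the Maidenhead origin (180°W, 90°S): lon 114.75527, lat 14.60973.
Field: lon ⌊114.75527/20⌋ = 5 → F; lat ⌊14.60973/10⌋ = 1 → B.
Square: lon ⌊14.75527/2⌋ = 7; lat ⌊4.60973/1⌋ = 4.
Subsquare: lon ⌊0.75527/0.0833333⌋ = 9 → j; lat ⌊0.60973/0.0416667⌋ = 14 → o.
Extended square: lon ⌊0.00527/0.00833333⌋ = 0; lat ⌊0.02640/0.00416667⌋ = 6.

FB74jo06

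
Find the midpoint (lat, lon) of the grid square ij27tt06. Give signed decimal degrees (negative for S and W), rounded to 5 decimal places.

7.81875, -14.41250

Field I=8, J=9: +8·20° lon, +9·10° lat → SW at lon -20°, lat 0°.
Square 2, 7: +2·2° lon, +7·1° lat → SW at lon -16°, lat 7°.
Subsquare t=19, t=19: +19·0.0833333° lon, +19·0.0416667° lat → SW at lon -14.4167°, lat 7.79167°.
Extended square 0, 6: +0·0.00833333° lon, +6·0.00416667° lat → SW at lon -14.4167°, lat 7.81667°.
Cell spans 0.00833333° lon × 0.00416667° lat. Centre is SW corner plus half of each.
latitude 7.81875, longitude -14.41250.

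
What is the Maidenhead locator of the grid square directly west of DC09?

Longitude square 0; −1 → -1, wraps to 9, carry into field.
Longitude field D = 3; −1 → 2 = C.
The latitude characters are unchanged.

CC99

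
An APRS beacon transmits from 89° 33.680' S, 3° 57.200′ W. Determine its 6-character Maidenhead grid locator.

Shift to the Maidenhead origin (180°W, 90°S): lon 176.0467, lat 0.4387.
Field: 176.0467/20 → 8 → I, 0.4387/10 → 0 → A; chars IA.
Square: 16.0467/2 → 8, 0.4387/1 → 0; chars 80.
Subsquare: 0.0467/0.0833333 → 0 → a, 0.4387/0.0416667 → 10 → k; chars ak.

IA80ak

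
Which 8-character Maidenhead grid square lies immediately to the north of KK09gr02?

KK09gr03

Latitude extended square 2; +1 → 3.
The longitude characters are unchanged.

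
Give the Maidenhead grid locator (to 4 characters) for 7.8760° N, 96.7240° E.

NJ87

Offset from 180°W / 90°S: lon 276.72°, lat 97.88°.
Field (20°×10°, letters A–R): 276.72/20 → 13 → N, 97.88/10 → 9 → J; chars NJ.
Square (2°×1°, digits 0–9): 16.72/2 → 8, 7.88/1 → 7; chars 87.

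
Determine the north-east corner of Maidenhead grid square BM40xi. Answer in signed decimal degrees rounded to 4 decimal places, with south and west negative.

Field B=1, M=12: +1·20° lon, +12·10° lat → SW at lon -160°, lat 30°.
Square 4, 0: +4·2° lon, +0·1° lat → SW at lon -152°, lat 30°.
Subsquare x=23, i=8: +23·0.0833333° lon, +8·0.0416667° lat → SW at lon -150.083°, lat 30.3333°.
Cell spans 0.0833333° lon × 0.0416667° lat. NE corner is SW corner plus one full cell.
latitude 30.3750, longitude -150.0000.

30.3750, -150.0000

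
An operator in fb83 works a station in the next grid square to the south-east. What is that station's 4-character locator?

Longitude square 8; +1 → 9.
Latitude square 3; −1 → 2.

FB92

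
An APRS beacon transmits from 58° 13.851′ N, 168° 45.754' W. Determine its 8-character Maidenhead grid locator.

AO58of85

Add 180° to longitude and 90° to latitude: 11.23743, 148.23085.
Field: lon ⌊11.23743/20⌋ = 0 → A; lat ⌊148.23085/10⌋ = 14 → O.
Square: lon ⌊11.23743/2⌋ = 5; lat ⌊8.23085/1⌋ = 8.
Subsquare: lon ⌊1.23743/0.0833333⌋ = 14 → o; lat ⌊0.23085/0.0416667⌋ = 5 → f.
Extended square: lon ⌊0.07077/0.00833333⌋ = 8; lat ⌊0.02252/0.00416667⌋ = 5.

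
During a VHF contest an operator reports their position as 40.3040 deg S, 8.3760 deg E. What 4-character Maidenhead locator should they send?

JE49

Shift to the Maidenhead origin (180°W, 90°S): lon 188.38, lat 49.70.
Field (20°×10°, letters A–R): 188.38/20 → 9 → J, 49.70/10 → 4 → E; chars JE.
Square (2°×1°, digits 0–9): 8.38/2 → 4, 9.70/1 → 9; chars 49.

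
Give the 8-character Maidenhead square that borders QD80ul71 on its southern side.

QD80ul70

Latitude extended square 1; −1 → 0.
The longitude characters are unchanged.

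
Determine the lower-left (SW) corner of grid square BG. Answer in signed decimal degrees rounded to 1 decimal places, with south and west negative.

-30.0, -160.0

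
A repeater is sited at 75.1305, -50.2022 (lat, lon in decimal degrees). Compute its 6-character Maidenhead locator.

Add 180° to longitude and 90° to latitude: 129.7978, 165.1305.
Field: 129.7978/20 → 6 → G, 165.1305/10 → 16 → Q; chars GQ.
Square: 9.7978/2 → 4, 5.1305/1 → 5; chars 45.
Subsquare: 1.7978/0.0833333 → 21 → v, 0.1305/0.0416667 → 3 → d; chars vd.

GQ45vd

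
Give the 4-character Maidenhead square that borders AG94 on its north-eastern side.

BG05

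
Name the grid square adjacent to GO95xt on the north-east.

Longitude subsquare x = 23; +1 → 24, wraps to 0 = a, carry into square.
Longitude square 9; +1 → 10, wraps to 0, carry into field.
Longitude field G = 6; +1 → 7 = H.
Latitude subsquare t = 19; +1 → 20 = u.

HO05au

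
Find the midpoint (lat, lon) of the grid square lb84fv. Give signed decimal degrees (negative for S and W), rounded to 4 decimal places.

-75.1042, 56.4583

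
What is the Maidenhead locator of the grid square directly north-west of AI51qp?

Longitude subsquare q = 16; −1 → 15 = p.
Latitude subsquare p = 15; +1 → 16 = q.

AI51pq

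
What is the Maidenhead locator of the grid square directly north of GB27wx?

GB28wa

Latitude subsquare x = 23; +1 → 24, wraps to 0 = a, carry into square.
Latitude square 7; +1 → 8.
The longitude characters are unchanged.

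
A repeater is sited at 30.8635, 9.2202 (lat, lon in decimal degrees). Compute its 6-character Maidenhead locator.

JM40ou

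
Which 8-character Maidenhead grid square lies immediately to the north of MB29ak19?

MB29al10

Latitude extended square 9; +1 → 10, wraps to 0, carry into subsquare.
Latitude subsquare k = 10; +1 → 11 = l.
The longitude characters are unchanged.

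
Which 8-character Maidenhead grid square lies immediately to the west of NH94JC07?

NH94ic97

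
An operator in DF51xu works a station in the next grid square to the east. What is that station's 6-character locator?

Longitude subsquare x = 23; +1 → 24, wraps to 0 = a, carry into square.
Longitude square 5; +1 → 6.
The latitude characters are unchanged.

DF61au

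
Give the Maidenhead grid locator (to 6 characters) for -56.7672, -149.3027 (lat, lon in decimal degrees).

BD53if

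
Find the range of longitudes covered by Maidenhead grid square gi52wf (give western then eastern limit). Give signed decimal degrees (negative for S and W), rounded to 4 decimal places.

-48.1667, -48.0833

Field G=6, I=8: +6·20° lon, +8·10° lat → SW at lon -60°, lat -10°.
Square 5, 2: +5·2° lon, +2·1° lat → SW at lon -50°, lat -8°.
Subsquare w=22, f=5: +22·0.0833333° lon, +5·0.0416667° lat → SW at lon -48.1667°, lat -7.79167°.
Cell spans 0.0833333° lon × 0.0416667° lat.
west -48.1667, east -48.0833.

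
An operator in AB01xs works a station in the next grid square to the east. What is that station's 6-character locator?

Longitude subsquare x = 23; +1 → 24, wraps to 0 = a, carry into square.
Longitude square 0; +1 → 1.
The latitude characters are unchanged.

AB11as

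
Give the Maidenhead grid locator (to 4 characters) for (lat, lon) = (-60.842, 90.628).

NC59

Shift to the Maidenhead origin (180°W, 90°S): lon 270.63, lat 29.16.
Field (20°×10°, letters A–R): 270.63/20 → 13 → N, 29.16/10 → 2 → C; chars NC.
Square (2°×1°, digits 0–9): 10.63/2 → 5, 9.16/1 → 9; chars 59.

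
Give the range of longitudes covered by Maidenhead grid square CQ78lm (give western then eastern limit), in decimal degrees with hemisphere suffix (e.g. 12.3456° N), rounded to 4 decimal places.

125.0833° W, 125.0000° W

Field C=2, Q=16: +2·20° lon, +16·10° lat → SW at lon -140°, lat 70°.
Square 7, 8: +7·2° lon, +8·1° lat → SW at lon -126°, lat 78°.
Subsquare l=11, m=12: +11·0.0833333° lon, +12·0.0416667° lat → SW at lon -125.083°, lat 78.5°.
Cell spans 0.0833333° lon × 0.0416667° lat.
west 125.0833° W, east 125.0000° W.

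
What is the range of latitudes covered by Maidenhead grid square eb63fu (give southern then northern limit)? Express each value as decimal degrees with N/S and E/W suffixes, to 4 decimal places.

Field E=4, B=1: +4·20° lon, +1·10° lat → SW at lon -100°, lat -80°.
Square 6, 3: +6·2° lon, +3·1° lat → SW at lon -88°, lat -77°.
Subsquare f=5, u=20: +5·0.0833333° lon, +20·0.0416667° lat → SW at lon -87.5833°, lat -76.1667°.
Cell spans 0.0833333° lon × 0.0416667° lat.
south 76.1667° S, north 76.1250° S.

76.1667° S, 76.1250° S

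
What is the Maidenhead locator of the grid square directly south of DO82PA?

DO81px

Latitude subsquare a = 0; −1 → -1, wraps to 23 = x, carry into square.
Latitude square 2; −1 → 1.
The longitude characters are unchanged.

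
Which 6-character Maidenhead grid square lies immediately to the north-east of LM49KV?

LM49lw

Longitude subsquare k = 10; +1 → 11 = l.
Latitude subsquare v = 21; +1 → 22 = w.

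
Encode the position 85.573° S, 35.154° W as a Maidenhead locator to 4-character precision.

HA24

Offset from 180°W / 90°S: lon 144.85°, lat 4.43°.
Field (20°×10°, letters A–R): 144.85/20 → 7 → H, 4.43/10 → 0 → A; chars HA.
Square (2°×1°, digits 0–9): 4.85/2 → 2, 4.43/1 → 4; chars 24.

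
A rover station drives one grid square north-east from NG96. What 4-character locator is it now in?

OG07

Longitude square 9; +1 → 10, wraps to 0, carry into field.
Longitude field N = 13; +1 → 14 = O.
Latitude square 6; +1 → 7.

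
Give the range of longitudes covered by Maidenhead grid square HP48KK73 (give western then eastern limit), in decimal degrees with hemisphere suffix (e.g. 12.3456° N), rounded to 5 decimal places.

Field H=7, P=15: +7·20° lon, +15·10° lat → SW at lon -40°, lat 60°.
Square 4, 8: +4·2° lon, +8·1° lat → SW at lon -32°, lat 68°.
Subsquare k=10, k=10: +10·0.0833333° lon, +10·0.0416667° lat → SW at lon -31.1667°, lat 68.4167°.
Extended square 7, 3: +7·0.00833333° lon, +3·0.00416667° lat → SW at lon -31.1083°, lat 68.4292°.
Cell spans 0.00833333° lon × 0.00416667° lat.
west 31.10833° W, east 31.10000° W.

31.10833° W, 31.10000° W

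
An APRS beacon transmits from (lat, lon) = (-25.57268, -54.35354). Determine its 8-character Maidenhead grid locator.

GG24tk72

Add 180° to longitude and 90° to latitude: 125.64646, 64.42732.
Field (20°×10°, letters A–R): lon ⌊125.64646/20⌋ = 6 → G; lat ⌊64.42732/10⌋ = 6 → G.
Square (2°×1°, digits 0–9): lon ⌊5.64646/2⌋ = 2; lat ⌊4.42732/1⌋ = 4.
Subsquare (5′×2.5′, letters a–x): lon ⌊1.64646/0.0833333⌋ = 19 → t; lat ⌊0.42732/0.0416667⌋ = 10 → k.
Extended square (30″×15″, digits 0–9): lon ⌊0.06313/0.00833333⌋ = 7; lat ⌊0.01065/0.00416667⌋ = 2.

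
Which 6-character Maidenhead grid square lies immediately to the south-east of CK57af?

Longitude subsquare a = 0; +1 → 1 = b.
Latitude subsquare f = 5; −1 → 4 = e.

CK57be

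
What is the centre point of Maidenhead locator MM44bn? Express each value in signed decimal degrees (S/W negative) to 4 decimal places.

Field M=12, M=12: +12·20° lon, +12·10° lat → SW at lon 60°, lat 30°.
Square 4, 4: +4·2° lon, +4·1° lat → SW at lon 68°, lat 34°.
Subsquare b=1, n=13: +1·0.0833333° lon, +13·0.0416667° lat → SW at lon 68.0833°, lat 34.5417°.
Cell spans 0.0833333° lon × 0.0416667° lat. Centre is SW corner plus half of each.
latitude 34.5625, longitude 68.1250.

34.5625, 68.1250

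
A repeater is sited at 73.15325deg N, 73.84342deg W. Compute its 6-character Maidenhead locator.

FQ33bd

Add 180° to longitude and 90° to latitude: 106.1566, 163.1533.
Field (20°×10°, letters A–R): 106.1566/20 → 5 → F, 163.1533/10 → 16 → Q; chars FQ.
Square (2°×1°, digits 0–9): 6.1566/2 → 3, 3.1533/1 → 3; chars 33.
Subsquare (5′×2.5′, letters a–x): 0.1566/0.0833333 → 1 → b, 0.1533/0.0416667 → 3 → d; chars bd.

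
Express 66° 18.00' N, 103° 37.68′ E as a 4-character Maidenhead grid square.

OP16

Shift to the Maidenhead origin (180°W, 90°S): lon 283.63, lat 156.30.
Field: lon ⌊283.63/20⌋ = 14 → O; lat ⌊156.30/10⌋ = 15 → P.
Square: lon ⌊3.63/2⌋ = 1; lat ⌊6.30/1⌋ = 6.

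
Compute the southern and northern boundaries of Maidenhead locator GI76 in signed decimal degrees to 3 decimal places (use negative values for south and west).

Field G=6, I=8: +6·20° lon, +8·10° lat → SW at lon -60°, lat -10°.
Square 7, 6: +7·2° lon, +6·1° lat → SW at lon -46°, lat -4°.
Cell spans 2° lon × 1° lat.
south -4.000, north -3.000.

-4.000, -3.000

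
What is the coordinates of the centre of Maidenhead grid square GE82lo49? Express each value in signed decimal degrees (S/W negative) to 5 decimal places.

-47.37708, -43.04583

Field G=6, E=4: +6·20° lon, +4·10° lat → SW at lon -60°, lat -50°.
Square 8, 2: +8·2° lon, +2·1° lat → SW at lon -44°, lat -48°.
Subsquare l=11, o=14: +11·0.0833333° lon, +14·0.0416667° lat → SW at lon -43.0833°, lat -47.4167°.
Extended square 4, 9: +4·0.00833333° lon, +9·0.00416667° lat → SW at lon -43.05°, lat -47.3792°.
Cell spans 0.00833333° lon × 0.00416667° lat. Centre is SW corner plus half of each.
latitude -47.37708, longitude -43.04583.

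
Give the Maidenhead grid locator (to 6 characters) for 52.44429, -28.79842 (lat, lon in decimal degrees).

Offset from 180°W / 90°S: lon 151.2016°, lat 142.4443°.
Field: lon ⌊151.2016/20⌋ = 7 → H; lat ⌊142.4443/10⌋ = 14 → O.
Square: lon ⌊11.2016/2⌋ = 5; lat ⌊2.4443/1⌋ = 2.
Subsquare: lon ⌊1.2016/0.0833333⌋ = 14 → o; lat ⌊0.4443/0.0416667⌋ = 10 → k.

HO52ok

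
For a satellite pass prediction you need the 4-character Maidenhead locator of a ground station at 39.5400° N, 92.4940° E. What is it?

NM69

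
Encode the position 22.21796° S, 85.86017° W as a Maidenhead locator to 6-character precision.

EG77bs

Add 180° to longitude and 90° to latitude: 94.1398, 67.7820.
Field: lon ⌊94.1398/20⌋ = 4 → E; lat ⌊67.7820/10⌋ = 6 → G.
Square: lon ⌊14.1398/2⌋ = 7; lat ⌊7.7820/1⌋ = 7.
Subsquare: lon ⌊0.1398/0.0833333⌋ = 1 → b; lat ⌊0.7820/0.0416667⌋ = 18 → s.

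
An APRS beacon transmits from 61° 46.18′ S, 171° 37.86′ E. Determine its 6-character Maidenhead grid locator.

RC58tf

Offset from 180°W / 90°S: lon 351.6310°, lat 28.2303°.
Field: 351.6310/20 → 17 → R, 28.2303/10 → 2 → C; chars RC.
Square: 11.6310/2 → 5, 8.2303/1 → 8; chars 58.
Subsquare: 1.6310/0.0833333 → 19 → t, 0.2303/0.0416667 → 5 → f; chars tf.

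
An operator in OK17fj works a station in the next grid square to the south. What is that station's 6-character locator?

OK17fi

Latitude subsquare j = 9; −1 → 8 = i.
The longitude characters are unchanged.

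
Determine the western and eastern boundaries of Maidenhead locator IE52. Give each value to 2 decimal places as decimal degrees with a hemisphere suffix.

Field I=8, E=4: +8·20° lon, +4·10° lat → SW at lon -20°, lat -50°.
Square 5, 2: +5·2° lon, +2·1° lat → SW at lon -10°, lat -48°.
Cell spans 2° lon × 1° lat.
west 10.00° W, east 8.00° W.

10.00° W, 8.00° W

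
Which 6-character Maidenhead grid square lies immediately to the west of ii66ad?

II56xd

Longitude subsquare a = 0; −1 → -1, wraps to 23 = x, carry into square.
Longitude square 6; −1 → 5.
The latitude characters are unchanged.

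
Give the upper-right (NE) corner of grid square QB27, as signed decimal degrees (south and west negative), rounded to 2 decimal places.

Field Q=16, B=1: +16·20° lon, +1·10° lat → SW at lon 140°, lat -80°.
Square 2, 7: +2·2° lon, +7·1° lat → SW at lon 144°, lat -73°.
Cell spans 2° lon × 1° lat. NE corner is SW corner plus one full cell.
latitude -72.00, longitude 146.00.

-72.00, 146.00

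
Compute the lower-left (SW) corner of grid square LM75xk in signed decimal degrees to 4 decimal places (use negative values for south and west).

35.4167, 55.9167

Field L=11, M=12: +11·20° lon, +12·10° lat → SW at lon 40°, lat 30°.
Square 7, 5: +7·2° lon, +5·1° lat → SW at lon 54°, lat 35°.
Subsquare x=23, k=10: +23·0.0833333° lon, +10·0.0416667° lat → SW at lon 55.9167°, lat 35.4167°.
latitude 35.4167, longitude 55.9167.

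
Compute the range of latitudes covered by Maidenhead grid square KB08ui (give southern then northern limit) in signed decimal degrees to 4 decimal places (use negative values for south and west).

Field K=10, B=1: +10·20° lon, +1·10° lat → SW at lon 20°, lat -80°.
Square 0, 8: +0·2° lon, +8·1° lat → SW at lon 20°, lat -72°.
Subsquare u=20, i=8: +20·0.0833333° lon, +8·0.0416667° lat → SW at lon 21.6667°, lat -71.6667°.
Cell spans 0.0833333° lon × 0.0416667° lat.
south -71.6667, north -71.6250.

-71.6667, -71.6250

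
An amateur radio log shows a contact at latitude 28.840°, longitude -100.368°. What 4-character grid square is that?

Offset from 180°W / 90°S: lon 79.63°, lat 118.84°.
Field: 79.63/20 → 3 → D, 118.84/10 → 11 → L; chars DL.
Square: 19.63/2 → 9, 8.84/1 → 8; chars 98.

DL98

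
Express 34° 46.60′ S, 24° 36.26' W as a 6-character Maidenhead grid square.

Shift to the Maidenhead origin (180°W, 90°S): lon 155.3957, lat 55.2233.
Field: lon ⌊155.3957/20⌋ = 7 → H; lat ⌊55.2233/10⌋ = 5 → F.
Square: lon ⌊15.3957/2⌋ = 7; lat ⌊5.2233/1⌋ = 5.
Subsquare: lon ⌊1.3957/0.0833333⌋ = 16 → q; lat ⌊0.2233/0.0416667⌋ = 5 → f.

HF75qf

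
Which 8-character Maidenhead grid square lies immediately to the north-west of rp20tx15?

Longitude extended square 1; −1 → 0.
Latitude extended square 5; +1 → 6.

RP20tx06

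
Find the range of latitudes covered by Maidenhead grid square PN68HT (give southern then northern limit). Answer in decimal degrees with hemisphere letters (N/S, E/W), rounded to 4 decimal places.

48.7917° N, 48.8333° N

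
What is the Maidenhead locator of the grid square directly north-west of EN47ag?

Longitude subsquare a = 0; −1 → -1, wraps to 23 = x, carry into square.
Longitude square 4; −1 → 3.
Latitude subsquare g = 6; +1 → 7 = h.

EN37xh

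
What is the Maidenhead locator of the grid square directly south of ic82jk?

IC82jj

Latitude subsquare k = 10; −1 → 9 = j.
The longitude characters are unchanged.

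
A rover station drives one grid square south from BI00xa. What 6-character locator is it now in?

BH09xx

Latitude subsquare a = 0; −1 → -1, wraps to 23 = x, carry into square.
Latitude square 0; −1 → -1, wraps to 9, carry into field.
Latitude field I = 8; −1 → 7 = H.
The longitude characters are unchanged.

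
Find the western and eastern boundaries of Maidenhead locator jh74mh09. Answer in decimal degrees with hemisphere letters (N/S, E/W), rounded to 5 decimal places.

15.00000° E, 15.00833° E

Field J=9, H=7: +9·20° lon, +7·10° lat → SW at lon 0°, lat -20°.
Square 7, 4: +7·2° lon, +4·1° lat → SW at lon 14°, lat -16°.
Subsquare m=12, h=7: +12·0.0833333° lon, +7·0.0416667° lat → SW at lon 15°, lat -15.7083°.
Extended square 0, 9: +0·0.00833333° lon, +9·0.00416667° lat → SW at lon 15°, lat -15.6708°.
Cell spans 0.00833333° lon × 0.00416667° lat.
west 15.00000° E, east 15.00833° E.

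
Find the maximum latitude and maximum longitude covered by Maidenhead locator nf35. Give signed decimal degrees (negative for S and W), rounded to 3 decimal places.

-34.000, 88.000

Field N=13, F=5: +13·20° lon, +5·10° lat → SW at lon 80°, lat -40°.
Square 3, 5: +3·2° lon, +5·1° lat → SW at lon 86°, lat -35°.
Cell spans 2° lon × 1° lat. NE corner is SW corner plus one full cell.
latitude -34.000, longitude 88.000.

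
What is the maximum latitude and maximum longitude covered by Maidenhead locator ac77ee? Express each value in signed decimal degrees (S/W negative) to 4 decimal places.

Field A=0, C=2: +0·20° lon, +2·10° lat → SW at lon -180°, lat -70°.
Square 7, 7: +7·2° lon, +7·1° lat → SW at lon -166°, lat -63°.
Subsquare e=4, e=4: +4·0.0833333° lon, +4·0.0416667° lat → SW at lon -165.667°, lat -62.8333°.
Cell spans 0.0833333° lon × 0.0416667° lat. NE corner is SW corner plus one full cell.
latitude -62.7917, longitude -165.5833.

-62.7917, -165.5833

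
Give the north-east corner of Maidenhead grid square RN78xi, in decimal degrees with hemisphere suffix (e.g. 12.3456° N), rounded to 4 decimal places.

48.3750° N, 176.0000° E

Field R=17, N=13: +17·20° lon, +13·10° lat → SW at lon 160°, lat 40°.
Square 7, 8: +7·2° lon, +8·1° lat → SW at lon 174°, lat 48°.
Subsquare x=23, i=8: +23·0.0833333° lon, +8·0.0416667° lat → SW at lon 175.917°, lat 48.3333°.
Cell spans 0.0833333° lon × 0.0416667° lat. NE corner is SW corner plus one full cell.
latitude 48.3750° N, longitude 176.0000° E.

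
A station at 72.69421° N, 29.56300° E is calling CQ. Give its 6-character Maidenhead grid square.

KQ42sq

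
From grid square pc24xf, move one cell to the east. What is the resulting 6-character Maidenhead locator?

PC34af

Longitude subsquare x = 23; +1 → 24, wraps to 0 = a, carry into square.
Longitude square 2; +1 → 3.
The latitude characters are unchanged.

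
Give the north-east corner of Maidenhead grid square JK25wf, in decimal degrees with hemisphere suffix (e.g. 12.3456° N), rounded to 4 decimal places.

Field J=9, K=10: +9·20° lon, +10·10° lat → SW at lon 0°, lat 10°.
Square 2, 5: +2·2° lon, +5·1° lat → SW at lon 4°, lat 15°.
Subsquare w=22, f=5: +22·0.0833333° lon, +5·0.0416667° lat → SW at lon 5.83333°, lat 15.2083°.
Cell spans 0.0833333° lon × 0.0416667° lat. NE corner is SW corner plus one full cell.
latitude 15.2500° N, longitude 5.9167° E.

15.2500° N, 5.9167° E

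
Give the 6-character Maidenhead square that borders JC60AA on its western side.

JC50xa

Longitude subsquare a = 0; −1 → -1, wraps to 23 = x, carry into square.
Longitude square 6; −1 → 5.
The latitude characters are unchanged.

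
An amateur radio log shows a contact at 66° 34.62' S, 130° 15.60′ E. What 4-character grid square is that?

Add 180° to longitude and 90° to latitude: 310.26, 23.42.
Field (20°×10°, letters A–R): 310.26/20 → 15 → P, 23.42/10 → 2 → C; chars PC.
Square (2°×1°, digits 0–9): 10.26/2 → 5, 3.42/1 → 3; chars 53.

PC53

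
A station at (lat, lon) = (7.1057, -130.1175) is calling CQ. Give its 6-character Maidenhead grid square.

CJ47wc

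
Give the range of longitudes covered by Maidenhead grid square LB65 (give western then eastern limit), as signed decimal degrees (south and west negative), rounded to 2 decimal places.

52.00, 54.00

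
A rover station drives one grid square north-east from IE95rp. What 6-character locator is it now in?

Longitude subsquare r = 17; +1 → 18 = s.
Latitude subsquare p = 15; +1 → 16 = q.

IE95sq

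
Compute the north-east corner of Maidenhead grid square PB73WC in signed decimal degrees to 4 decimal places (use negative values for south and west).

-76.8750, 135.9167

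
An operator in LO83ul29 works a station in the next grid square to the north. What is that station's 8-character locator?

Latitude extended square 9; +1 → 10, wraps to 0, carry into subsquare.
Latitude subsquare l = 11; +1 → 12 = m.
The longitude characters are unchanged.

LO83um20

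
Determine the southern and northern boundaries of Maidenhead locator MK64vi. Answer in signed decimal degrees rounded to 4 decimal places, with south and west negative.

14.3333, 14.3750

Field M=12, K=10: +12·20° lon, +10·10° lat → SW at lon 60°, lat 10°.
Square 6, 4: +6·2° lon, +4·1° lat → SW at lon 72°, lat 14°.
Subsquare v=21, i=8: +21·0.0833333° lon, +8·0.0416667° lat → SW at lon 73.75°, lat 14.3333°.
Cell spans 0.0833333° lon × 0.0416667° lat.
south 14.3333, north 14.3750.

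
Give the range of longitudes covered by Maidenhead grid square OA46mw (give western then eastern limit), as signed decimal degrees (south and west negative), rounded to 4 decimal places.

109.0000, 109.0833

Field O=14, A=0: +14·20° lon, +0·10° lat → SW at lon 100°, lat -90°.
Square 4, 6: +4·2° lon, +6·1° lat → SW at lon 108°, lat -84°.
Subsquare m=12, w=22: +12·0.0833333° lon, +22·0.0416667° lat → SW at lon 109°, lat -83.0833°.
Cell spans 0.0833333° lon × 0.0416667° lat.
west 109.0000, east 109.0833.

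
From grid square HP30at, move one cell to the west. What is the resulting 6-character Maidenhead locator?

Longitude subsquare a = 0; −1 → -1, wraps to 23 = x, carry into square.
Longitude square 3; −1 → 2.
The latitude characters are unchanged.

HP20xt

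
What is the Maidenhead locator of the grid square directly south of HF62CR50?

HF62cq59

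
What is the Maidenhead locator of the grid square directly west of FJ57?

FJ47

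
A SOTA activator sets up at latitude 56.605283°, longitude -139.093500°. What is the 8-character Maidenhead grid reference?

Shift to the Maidenhead origin (180°W, 90°S): lon 40.90650, lat 146.60528.
Field (20°×10°, letters A–R): 40.90650/20 → 2 → C, 146.60528/10 → 14 → O; chars CO.
Square (2°×1°, digits 0–9): 0.90650/2 → 0, 6.60528/1 → 6; chars 06.
Subsquare (5′×2.5′, letters a–x): 0.90650/0.0833333 → 10 → k, 0.60528/0.0416667 → 14 → o; chars ko.
Extended square (30″×15″, digits 0–9): 0.07317/0.00833333 → 8, 0.02195/0.00416667 → 5; chars 85.

CO06ko85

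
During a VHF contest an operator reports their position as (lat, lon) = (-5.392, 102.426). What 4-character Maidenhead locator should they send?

Add 180° to longitude and 90° to latitude: 282.43, 84.61.
Field: lon ⌊282.43/20⌋ = 14 → O; lat ⌊84.61/10⌋ = 8 → I.
Square: lon ⌊2.43/2⌋ = 1; lat ⌊4.61/1⌋ = 4.

OI14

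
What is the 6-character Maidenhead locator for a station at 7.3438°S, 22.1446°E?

KI12bp

Shift to the Maidenhead origin (180°W, 90°S): lon 202.1446, lat 82.6562.
Field: lon ⌊202.1446/20⌋ = 10 → K; lat ⌊82.6562/10⌋ = 8 → I.
Square: lon ⌊2.1446/2⌋ = 1; lat ⌊2.6562/1⌋ = 2.
Subsquare: lon ⌊0.1446/0.0833333⌋ = 1 → b; lat ⌊0.6562/0.0416667⌋ = 15 → p.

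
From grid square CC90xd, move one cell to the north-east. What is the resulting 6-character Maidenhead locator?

DC00ae

Longitude subsquare x = 23; +1 → 24, wraps to 0 = a, carry into square.
Longitude square 9; +1 → 10, wraps to 0, carry into field.
Longitude field C = 2; +1 → 3 = D.
Latitude subsquare d = 3; +1 → 4 = e.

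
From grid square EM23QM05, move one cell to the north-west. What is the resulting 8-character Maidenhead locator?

EM23pm96

Longitude extended square 0; −1 → -1, wraps to 9, carry into subsquare.
Longitude subsquare q = 16; −1 → 15 = p.
Latitude extended square 5; +1 → 6.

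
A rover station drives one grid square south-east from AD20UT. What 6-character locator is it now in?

AD20vs

Longitude subsquare u = 20; +1 → 21 = v.
Latitude subsquare t = 19; −1 → 18 = s.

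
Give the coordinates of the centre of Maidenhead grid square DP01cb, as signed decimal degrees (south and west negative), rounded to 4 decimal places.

61.0625, -119.7917

Field D=3, P=15: +3·20° lon, +15·10° lat → SW at lon -120°, lat 60°.
Square 0, 1: +0·2° lon, +1·1° lat → SW at lon -120°, lat 61°.
Subsquare c=2, b=1: +2·0.0833333° lon, +1·0.0416667° lat → SW at lon -119.833°, lat 61.0417°.
Cell spans 0.0833333° lon × 0.0416667° lat. Centre is SW corner plus half of each.
latitude 61.0625, longitude -119.7917.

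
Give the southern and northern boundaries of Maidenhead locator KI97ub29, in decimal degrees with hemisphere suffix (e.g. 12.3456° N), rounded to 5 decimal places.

Field K=10, I=8: +10·20° lon, +8·10° lat → SW at lon 20°, lat -10°.
Square 9, 7: +9·2° lon, +7·1° lat → SW at lon 38°, lat -3°.
Subsquare u=20, b=1: +20·0.0833333° lon, +1·0.0416667° lat → SW at lon 39.6667°, lat -2.95833°.
Extended square 2, 9: +2·0.00833333° lon, +9·0.00416667° lat → SW at lon 39.6833°, lat -2.92083°.
Cell spans 0.00833333° lon × 0.00416667° lat.
south 2.92083° S, north 2.91667° S.

2.92083° S, 2.91667° S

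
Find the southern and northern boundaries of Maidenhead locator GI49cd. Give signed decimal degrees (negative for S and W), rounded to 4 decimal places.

Field G=6, I=8: +6·20° lon, +8·10° lat → SW at lon -60°, lat -10°.
Square 4, 9: +4·2° lon, +9·1° lat → SW at lon -52°, lat -1°.
Subsquare c=2, d=3: +2·0.0833333° lon, +3·0.0416667° lat → SW at lon -51.8333°, lat -0.875°.
Cell spans 0.0833333° lon × 0.0416667° lat.
south -0.8750, north -0.8333.

-0.8750, -0.8333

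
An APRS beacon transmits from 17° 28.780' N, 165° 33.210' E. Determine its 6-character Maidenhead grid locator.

RK27sl

Shift to the Maidenhead origin (180°W, 90°S): lon 345.5535, lat 107.4797.
Field: 345.5535/20 → 17 → R, 107.4797/10 → 10 → K; chars RK.
Square: 5.5535/2 → 2, 7.4797/1 → 7; chars 27.
Subsquare: 1.5535/0.0833333 → 18 → s, 0.4797/0.0416667 → 11 → l; chars sl.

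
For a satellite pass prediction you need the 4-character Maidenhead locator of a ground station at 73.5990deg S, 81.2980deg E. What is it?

NB06

Offset from 180°W / 90°S: lon 261.30°, lat 16.40°.
Field (20°×10°, letters A–R): 261.30/20 → 13 → N, 16.40/10 → 1 → B; chars NB.
Square (2°×1°, digits 0–9): 1.30/2 → 0, 6.40/1 → 6; chars 06.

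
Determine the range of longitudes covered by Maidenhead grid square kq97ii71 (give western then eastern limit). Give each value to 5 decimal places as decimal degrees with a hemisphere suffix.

38.72500° E, 38.73333° E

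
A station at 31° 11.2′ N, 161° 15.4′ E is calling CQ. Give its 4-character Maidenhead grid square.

Offset from 180°W / 90°S: lon 341.26°, lat 121.19°.
Field (20°×10°, letters A–R): 341.26/20 → 17 → R, 121.19/10 → 12 → M; chars RM.
Square (2°×1°, digits 0–9): 1.26/2 → 0, 1.19/1 → 1; chars 01.

RM01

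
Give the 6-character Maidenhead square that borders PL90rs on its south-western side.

PL90qr

Longitude subsquare r = 17; −1 → 16 = q.
Latitude subsquare s = 18; −1 → 17 = r.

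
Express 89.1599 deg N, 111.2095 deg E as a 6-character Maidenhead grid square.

Shift to the Maidenhead origin (180°W, 90°S): lon 291.2095, lat 179.1599.
Field: lon ⌊291.2095/20⌋ = 14 → O; lat ⌊179.1599/10⌋ = 17 → R.
Square: lon ⌊11.2095/2⌋ = 5; lat ⌊9.1599/1⌋ = 9.
Subsquare: lon ⌊1.2095/0.0833333⌋ = 14 → o; lat ⌊0.1599/0.0416667⌋ = 3 → d.

OR59od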